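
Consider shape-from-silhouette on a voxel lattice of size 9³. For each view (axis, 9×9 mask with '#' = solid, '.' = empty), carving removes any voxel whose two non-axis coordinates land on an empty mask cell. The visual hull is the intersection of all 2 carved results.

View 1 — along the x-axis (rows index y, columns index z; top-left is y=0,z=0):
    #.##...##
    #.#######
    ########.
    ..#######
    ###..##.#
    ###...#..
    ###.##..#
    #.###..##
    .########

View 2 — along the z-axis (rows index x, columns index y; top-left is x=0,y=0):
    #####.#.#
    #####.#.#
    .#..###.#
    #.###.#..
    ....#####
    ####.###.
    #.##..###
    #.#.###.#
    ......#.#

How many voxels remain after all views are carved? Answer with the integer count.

voxel count = 325

initial block: 9^3 = 729
step 1: project along x, AND mask (58/81) → |grid| = 522
step 2: project along z, AND mask (50/81) → |grid| = 325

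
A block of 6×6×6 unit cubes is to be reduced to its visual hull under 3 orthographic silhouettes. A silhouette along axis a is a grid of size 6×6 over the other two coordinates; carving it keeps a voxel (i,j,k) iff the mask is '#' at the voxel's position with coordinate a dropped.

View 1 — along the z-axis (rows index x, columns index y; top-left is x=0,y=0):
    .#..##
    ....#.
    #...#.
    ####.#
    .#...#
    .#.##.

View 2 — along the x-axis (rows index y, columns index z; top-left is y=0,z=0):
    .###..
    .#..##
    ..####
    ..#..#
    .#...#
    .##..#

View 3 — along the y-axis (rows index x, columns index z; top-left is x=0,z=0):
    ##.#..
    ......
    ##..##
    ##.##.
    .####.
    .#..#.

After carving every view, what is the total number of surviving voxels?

full grid |V| = 216
carve view 1 (along z, XY-mask fill 16/36): 96 voxels remain
carve view 2 (along x, YZ-mask fill 17/36): 43 voxels remain
carve view 3 (along y, XZ-mask fill 17/36): 20 voxels remain

|visual hull| = 20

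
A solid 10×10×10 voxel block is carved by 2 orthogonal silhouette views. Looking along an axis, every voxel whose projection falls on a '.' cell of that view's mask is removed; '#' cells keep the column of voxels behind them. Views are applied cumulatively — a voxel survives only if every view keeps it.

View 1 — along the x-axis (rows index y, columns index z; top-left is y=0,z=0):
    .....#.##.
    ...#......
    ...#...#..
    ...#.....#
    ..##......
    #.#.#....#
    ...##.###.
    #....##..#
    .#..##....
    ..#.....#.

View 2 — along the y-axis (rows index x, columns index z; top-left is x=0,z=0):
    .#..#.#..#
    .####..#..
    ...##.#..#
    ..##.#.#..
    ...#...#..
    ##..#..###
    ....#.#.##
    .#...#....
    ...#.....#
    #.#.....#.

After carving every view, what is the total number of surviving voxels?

remaining voxels: 105

initial block: 10^3 = 1000
after view 1 [x-axis, 28 of 100 cells solid] → remaining = 280
after view 2 [y-axis, 36 of 100 cells solid] → remaining = 105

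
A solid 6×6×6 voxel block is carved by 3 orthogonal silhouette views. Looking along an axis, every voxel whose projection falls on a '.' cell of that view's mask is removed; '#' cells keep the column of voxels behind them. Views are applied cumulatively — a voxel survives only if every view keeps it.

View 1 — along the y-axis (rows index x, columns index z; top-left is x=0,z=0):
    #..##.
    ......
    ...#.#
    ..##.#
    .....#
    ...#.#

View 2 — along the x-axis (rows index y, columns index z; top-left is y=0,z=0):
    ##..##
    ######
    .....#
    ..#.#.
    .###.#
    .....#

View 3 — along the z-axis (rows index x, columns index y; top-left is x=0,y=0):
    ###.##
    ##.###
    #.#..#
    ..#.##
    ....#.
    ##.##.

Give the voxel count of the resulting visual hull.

20 voxels

full grid |V| = 216
  1. axis=1 (XZ plane), |mask|=11  ⇒  voxels=66
  2. axis=0 (YZ plane), |mask|=18  ⇒  voxels=36
  3. axis=2 (XY plane), |mask|=21  ⇒  voxels=20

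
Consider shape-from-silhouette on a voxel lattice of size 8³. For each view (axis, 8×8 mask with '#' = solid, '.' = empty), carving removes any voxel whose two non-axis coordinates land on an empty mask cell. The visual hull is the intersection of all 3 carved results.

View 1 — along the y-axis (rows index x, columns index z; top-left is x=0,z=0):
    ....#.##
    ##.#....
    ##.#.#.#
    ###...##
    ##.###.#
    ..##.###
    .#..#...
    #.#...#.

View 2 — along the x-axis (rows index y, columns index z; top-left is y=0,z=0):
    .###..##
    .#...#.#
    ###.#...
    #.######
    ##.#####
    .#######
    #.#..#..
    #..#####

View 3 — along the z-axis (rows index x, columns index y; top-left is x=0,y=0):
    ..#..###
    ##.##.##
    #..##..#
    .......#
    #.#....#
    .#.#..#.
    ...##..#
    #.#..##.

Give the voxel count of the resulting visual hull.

initial block: 8^3 = 512
after view 1 [y-axis, 32 of 64 cells solid] → remaining = 256
after view 2 [x-axis, 42 of 64 cells solid] → remaining = 168
after view 3 [z-axis, 28 of 64 cells solid] → remaining = 69

remaining voxels: 69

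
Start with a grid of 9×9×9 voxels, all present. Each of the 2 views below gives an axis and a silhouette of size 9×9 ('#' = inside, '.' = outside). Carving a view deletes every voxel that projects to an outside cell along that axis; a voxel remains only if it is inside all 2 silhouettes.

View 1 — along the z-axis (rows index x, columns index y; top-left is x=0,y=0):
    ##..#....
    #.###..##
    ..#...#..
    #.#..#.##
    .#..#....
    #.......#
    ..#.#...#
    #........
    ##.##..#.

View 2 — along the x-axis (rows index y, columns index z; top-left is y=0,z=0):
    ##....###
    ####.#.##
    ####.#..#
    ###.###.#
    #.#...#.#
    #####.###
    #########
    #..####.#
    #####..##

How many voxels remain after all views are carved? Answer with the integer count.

172 voxels

full grid |V| = 729
V1 z: intersect with XY mask (29 set) -- 261 left
V2 x: intersect with YZ mask (59 set) -- 172 left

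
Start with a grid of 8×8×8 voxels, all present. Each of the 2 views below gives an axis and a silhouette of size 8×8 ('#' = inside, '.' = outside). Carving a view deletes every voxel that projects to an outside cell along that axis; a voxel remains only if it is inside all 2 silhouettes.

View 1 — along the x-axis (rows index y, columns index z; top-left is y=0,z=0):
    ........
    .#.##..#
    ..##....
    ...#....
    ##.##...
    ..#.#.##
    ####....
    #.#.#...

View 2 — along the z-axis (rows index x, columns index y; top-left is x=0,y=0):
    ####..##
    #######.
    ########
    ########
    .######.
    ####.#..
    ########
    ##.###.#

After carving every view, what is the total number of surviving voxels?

voxel count = 145

start: 8×8×8 = 512 voxels
V1 x: intersect with YZ mask (22 set) -- 176 left
V2 z: intersect with XY mask (54 set) -- 145 left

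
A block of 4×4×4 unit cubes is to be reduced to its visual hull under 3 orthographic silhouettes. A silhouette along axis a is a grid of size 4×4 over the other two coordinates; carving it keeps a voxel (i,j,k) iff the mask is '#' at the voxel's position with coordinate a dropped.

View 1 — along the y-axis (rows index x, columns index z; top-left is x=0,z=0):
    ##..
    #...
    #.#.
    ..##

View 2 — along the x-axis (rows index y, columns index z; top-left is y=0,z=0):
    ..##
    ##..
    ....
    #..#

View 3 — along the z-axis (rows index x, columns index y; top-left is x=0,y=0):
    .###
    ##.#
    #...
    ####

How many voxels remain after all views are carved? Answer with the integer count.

full grid |V| = 64
  1. axis=1 (XZ plane), |mask|=7  ⇒  voxels=28
  2. axis=0 (YZ plane), |mask|=6  ⇒  voxels=11
  3. axis=2 (XY plane), |mask|=11  ⇒  voxels=9

|visual hull| = 9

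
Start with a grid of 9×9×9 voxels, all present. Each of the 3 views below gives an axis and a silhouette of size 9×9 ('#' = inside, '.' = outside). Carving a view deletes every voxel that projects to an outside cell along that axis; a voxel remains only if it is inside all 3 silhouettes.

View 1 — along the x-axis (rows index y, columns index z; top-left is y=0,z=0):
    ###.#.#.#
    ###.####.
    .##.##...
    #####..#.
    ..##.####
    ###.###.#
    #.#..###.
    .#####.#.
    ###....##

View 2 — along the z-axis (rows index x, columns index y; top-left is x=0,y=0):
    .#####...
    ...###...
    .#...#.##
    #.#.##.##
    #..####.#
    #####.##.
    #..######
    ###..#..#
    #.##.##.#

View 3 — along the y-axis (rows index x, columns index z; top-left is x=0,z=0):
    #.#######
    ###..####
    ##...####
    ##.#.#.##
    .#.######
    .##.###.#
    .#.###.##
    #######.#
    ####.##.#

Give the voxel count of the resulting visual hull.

full grid |V| = 729
step 1: project along x, AND mask (52/81) → |grid| = 468
step 2: project along z, AND mask (49/81) → |grid| = 286
step 3: project along y, AND mask (61/81) → |grid| = 209

voxel count = 209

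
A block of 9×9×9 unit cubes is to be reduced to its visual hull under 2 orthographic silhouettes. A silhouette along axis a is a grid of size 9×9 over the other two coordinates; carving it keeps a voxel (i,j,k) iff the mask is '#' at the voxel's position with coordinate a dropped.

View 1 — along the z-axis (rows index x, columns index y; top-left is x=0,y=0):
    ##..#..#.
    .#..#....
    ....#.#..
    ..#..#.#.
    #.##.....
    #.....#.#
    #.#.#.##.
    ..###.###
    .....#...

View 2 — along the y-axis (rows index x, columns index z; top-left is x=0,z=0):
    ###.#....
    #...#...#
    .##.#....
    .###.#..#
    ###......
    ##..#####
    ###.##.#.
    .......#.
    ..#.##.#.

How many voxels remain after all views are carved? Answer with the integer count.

remaining voxels: 113

start: 9×9×9 = 729 voxels
[1] z-view keeps 29 columns → grid now 261
[2] y-view keeps 36 columns → grid now 113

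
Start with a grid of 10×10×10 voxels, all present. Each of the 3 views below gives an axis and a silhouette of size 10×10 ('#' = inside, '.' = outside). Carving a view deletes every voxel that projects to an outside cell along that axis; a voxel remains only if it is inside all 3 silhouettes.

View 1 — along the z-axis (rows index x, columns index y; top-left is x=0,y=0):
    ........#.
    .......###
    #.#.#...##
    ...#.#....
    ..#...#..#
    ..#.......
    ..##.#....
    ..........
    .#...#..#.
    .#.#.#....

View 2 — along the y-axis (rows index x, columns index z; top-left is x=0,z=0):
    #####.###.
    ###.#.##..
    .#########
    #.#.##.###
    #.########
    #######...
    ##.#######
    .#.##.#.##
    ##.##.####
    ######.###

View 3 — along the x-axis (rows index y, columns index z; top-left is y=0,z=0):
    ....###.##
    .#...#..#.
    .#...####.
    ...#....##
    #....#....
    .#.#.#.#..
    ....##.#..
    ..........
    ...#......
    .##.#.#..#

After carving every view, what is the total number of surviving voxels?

before carving: 1000 voxels (10×10×10)
V1 z: intersect with XY mask (24 set) -- 240 left
V2 y: intersect with XZ mask (78 set) -- 197 left
V3 x: intersect with YZ mask (31 set) -- 68 left

68 voxels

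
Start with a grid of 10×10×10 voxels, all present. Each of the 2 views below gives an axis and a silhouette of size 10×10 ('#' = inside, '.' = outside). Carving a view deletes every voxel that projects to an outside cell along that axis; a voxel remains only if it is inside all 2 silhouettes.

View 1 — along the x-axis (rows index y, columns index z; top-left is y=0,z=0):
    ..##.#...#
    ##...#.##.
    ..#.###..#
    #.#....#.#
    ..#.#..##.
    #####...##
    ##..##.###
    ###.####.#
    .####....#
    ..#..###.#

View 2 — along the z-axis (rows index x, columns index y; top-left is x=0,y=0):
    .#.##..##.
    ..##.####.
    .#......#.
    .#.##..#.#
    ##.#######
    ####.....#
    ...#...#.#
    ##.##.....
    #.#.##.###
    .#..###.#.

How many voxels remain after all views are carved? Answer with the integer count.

voxel count = 270

full grid |V| = 1000
  1. axis=0 (YZ plane), |mask|=54  ⇒  voxels=540
  2. axis=2 (XY plane), |mask|=51  ⇒  voxels=270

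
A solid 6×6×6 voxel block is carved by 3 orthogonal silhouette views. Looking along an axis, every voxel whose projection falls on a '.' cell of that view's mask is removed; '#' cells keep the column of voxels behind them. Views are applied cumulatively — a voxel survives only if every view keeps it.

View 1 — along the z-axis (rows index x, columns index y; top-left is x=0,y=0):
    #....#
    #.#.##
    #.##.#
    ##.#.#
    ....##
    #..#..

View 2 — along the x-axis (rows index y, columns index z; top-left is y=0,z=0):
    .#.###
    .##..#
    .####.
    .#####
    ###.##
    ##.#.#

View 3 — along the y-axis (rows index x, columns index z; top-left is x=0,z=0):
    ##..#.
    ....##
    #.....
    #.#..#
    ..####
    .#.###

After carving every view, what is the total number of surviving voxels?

remaining voxels: 31

full grid |V| = 216
carve view 1 (along z, XY-mask fill 18/36): 108 voxels remain
carve view 2 (along x, YZ-mask fill 25/36): 76 voxels remain
carve view 3 (along y, XZ-mask fill 17/36): 31 voxels remain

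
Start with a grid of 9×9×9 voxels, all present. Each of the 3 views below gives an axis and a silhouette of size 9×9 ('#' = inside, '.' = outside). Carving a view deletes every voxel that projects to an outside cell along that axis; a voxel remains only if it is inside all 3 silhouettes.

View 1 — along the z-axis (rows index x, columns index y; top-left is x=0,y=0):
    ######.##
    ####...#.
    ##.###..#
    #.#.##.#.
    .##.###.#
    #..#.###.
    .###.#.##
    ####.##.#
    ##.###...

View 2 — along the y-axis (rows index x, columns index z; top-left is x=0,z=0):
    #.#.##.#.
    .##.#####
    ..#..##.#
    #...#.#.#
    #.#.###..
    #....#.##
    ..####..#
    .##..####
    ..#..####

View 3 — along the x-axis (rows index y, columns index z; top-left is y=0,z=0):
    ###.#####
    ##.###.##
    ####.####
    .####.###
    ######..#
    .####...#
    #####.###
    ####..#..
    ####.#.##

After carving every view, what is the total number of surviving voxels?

initial block: 9^3 = 729
step 1: project along z, AND mask (53/81) → |grid| = 477
step 2: project along y, AND mask (45/81) → |grid| = 266
step 3: project along x, AND mask (62/81) → |grid| = 190

voxel count = 190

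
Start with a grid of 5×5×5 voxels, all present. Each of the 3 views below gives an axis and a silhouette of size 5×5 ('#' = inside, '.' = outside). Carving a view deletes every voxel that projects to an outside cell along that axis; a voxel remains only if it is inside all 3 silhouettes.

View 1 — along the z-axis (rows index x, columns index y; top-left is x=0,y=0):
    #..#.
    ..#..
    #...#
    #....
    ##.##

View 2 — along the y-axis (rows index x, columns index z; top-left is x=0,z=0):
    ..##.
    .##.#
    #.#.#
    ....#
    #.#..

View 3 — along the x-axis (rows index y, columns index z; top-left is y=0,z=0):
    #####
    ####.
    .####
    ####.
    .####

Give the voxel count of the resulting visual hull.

initial block: 5^3 = 125
carve view 1 (along z, XY-mask fill 10/25): 50 voxels remain
carve view 2 (along y, XZ-mask fill 11/25): 22 voxels remain
carve view 3 (along x, YZ-mask fill 21/25): 20 voxels remain

20 voxels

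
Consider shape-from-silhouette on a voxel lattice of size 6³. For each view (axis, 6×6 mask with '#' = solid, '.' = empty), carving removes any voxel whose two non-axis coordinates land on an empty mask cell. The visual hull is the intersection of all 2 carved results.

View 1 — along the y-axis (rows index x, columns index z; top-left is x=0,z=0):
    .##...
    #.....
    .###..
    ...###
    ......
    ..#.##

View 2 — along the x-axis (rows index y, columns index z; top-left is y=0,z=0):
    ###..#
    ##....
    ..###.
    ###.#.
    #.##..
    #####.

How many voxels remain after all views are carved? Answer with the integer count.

full grid |V| = 216
carve view 1 (along y, XZ-mask fill 12/36): 72 voxels remain
carve view 2 (along x, YZ-mask fill 21/36): 42 voxels remain

|visual hull| = 42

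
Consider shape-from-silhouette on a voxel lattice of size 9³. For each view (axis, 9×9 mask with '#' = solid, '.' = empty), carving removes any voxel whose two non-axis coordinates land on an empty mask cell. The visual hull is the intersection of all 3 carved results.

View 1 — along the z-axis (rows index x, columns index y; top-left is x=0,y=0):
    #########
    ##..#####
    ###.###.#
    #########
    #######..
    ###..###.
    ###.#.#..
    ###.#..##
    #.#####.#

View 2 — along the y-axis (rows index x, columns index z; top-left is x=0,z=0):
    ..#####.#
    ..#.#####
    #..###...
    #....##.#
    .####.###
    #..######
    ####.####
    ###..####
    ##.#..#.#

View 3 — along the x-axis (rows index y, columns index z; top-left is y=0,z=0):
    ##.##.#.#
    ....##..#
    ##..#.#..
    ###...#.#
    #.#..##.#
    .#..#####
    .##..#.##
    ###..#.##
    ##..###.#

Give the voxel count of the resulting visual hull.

remaining voxels: 216

initial block: 9^3 = 729
V1 z: intersect with XY mask (63 set) -- 567 left
V2 y: intersect with XZ mask (54 set) -- 368 left
V3 x: intersect with YZ mask (46 set) -- 216 left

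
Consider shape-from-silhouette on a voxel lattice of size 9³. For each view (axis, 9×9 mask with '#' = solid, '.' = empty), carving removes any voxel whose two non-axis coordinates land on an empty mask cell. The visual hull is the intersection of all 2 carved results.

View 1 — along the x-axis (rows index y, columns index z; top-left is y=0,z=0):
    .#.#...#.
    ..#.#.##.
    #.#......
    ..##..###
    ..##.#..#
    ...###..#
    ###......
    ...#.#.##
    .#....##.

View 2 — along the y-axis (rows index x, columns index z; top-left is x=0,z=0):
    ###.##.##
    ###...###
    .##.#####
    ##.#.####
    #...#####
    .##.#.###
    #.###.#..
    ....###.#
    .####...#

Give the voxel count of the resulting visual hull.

|visual hull| = 185

full grid |V| = 729
[1] x-view keeps 32 columns → grid now 288
[2] y-view keeps 53 columns → grid now 185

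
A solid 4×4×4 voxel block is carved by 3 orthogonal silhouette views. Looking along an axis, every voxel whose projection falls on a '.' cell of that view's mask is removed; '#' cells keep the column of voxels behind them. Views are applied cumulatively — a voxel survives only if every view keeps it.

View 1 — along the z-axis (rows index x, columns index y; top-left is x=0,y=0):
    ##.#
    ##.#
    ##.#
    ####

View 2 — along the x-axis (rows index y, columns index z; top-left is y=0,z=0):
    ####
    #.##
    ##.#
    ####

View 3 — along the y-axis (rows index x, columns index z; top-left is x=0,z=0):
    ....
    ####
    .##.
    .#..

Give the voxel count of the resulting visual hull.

voxel count = 19

full grid |V| = 64
V1 z: intersect with XY mask (13 set) -- 52 left
V2 x: intersect with YZ mask (14 set) -- 47 left
V3 y: intersect with XZ mask (7 set) -- 19 left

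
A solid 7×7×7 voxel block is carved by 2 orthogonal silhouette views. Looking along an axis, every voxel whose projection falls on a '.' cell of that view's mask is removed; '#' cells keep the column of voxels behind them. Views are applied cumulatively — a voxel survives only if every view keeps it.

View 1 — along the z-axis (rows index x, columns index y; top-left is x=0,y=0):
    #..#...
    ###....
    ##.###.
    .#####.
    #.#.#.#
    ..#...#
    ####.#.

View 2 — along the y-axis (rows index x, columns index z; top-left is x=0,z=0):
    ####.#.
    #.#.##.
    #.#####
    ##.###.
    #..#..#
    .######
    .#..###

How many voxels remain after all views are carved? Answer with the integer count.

before carving: 343 voxels (7×7×7)
carve view 1 (along z, XY-mask fill 26/49): 182 voxels remain
carve view 2 (along y, XZ-mask fill 33/49): 121 voxels remain

remaining voxels: 121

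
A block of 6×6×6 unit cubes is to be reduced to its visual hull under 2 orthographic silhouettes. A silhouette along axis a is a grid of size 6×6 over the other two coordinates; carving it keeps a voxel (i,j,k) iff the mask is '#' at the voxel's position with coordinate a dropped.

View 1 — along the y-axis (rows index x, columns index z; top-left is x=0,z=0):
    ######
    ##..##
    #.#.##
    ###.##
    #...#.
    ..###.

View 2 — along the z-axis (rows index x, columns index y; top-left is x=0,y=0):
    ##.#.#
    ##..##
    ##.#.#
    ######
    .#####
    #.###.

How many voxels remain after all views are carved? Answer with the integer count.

full grid |V| = 216
carve view 1 (along y, XZ-mask fill 24/36): 144 voxels remain
carve view 2 (along z, XY-mask fill 27/36): 108 voxels remain

remaining voxels: 108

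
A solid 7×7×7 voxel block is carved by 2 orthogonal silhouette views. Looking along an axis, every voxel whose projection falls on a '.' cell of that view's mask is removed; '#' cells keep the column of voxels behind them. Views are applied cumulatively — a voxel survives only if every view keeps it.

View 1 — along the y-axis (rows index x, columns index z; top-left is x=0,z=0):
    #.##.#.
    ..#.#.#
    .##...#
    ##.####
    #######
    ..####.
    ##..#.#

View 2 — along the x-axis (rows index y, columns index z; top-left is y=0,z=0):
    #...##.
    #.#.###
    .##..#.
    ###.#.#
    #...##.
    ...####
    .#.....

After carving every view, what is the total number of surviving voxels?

remaining voxels: 107

full grid |V| = 343
carve view 1 (along y, XZ-mask fill 31/49): 217 voxels remain
carve view 2 (along x, YZ-mask fill 24/49): 107 voxels remain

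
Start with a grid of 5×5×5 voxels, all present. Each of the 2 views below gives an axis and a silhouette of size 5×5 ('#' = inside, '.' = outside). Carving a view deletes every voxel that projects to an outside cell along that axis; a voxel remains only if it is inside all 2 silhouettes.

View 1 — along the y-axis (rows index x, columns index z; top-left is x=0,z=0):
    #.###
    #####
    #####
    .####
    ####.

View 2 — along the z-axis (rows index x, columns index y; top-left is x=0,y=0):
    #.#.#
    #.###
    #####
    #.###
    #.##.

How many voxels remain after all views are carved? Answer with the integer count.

start: 5×5×5 = 125 voxels
carve view 1 (along y, XZ-mask fill 22/25): 110 voxels remain
carve view 2 (along z, XY-mask fill 19/25): 85 voxels remain

remaining voxels: 85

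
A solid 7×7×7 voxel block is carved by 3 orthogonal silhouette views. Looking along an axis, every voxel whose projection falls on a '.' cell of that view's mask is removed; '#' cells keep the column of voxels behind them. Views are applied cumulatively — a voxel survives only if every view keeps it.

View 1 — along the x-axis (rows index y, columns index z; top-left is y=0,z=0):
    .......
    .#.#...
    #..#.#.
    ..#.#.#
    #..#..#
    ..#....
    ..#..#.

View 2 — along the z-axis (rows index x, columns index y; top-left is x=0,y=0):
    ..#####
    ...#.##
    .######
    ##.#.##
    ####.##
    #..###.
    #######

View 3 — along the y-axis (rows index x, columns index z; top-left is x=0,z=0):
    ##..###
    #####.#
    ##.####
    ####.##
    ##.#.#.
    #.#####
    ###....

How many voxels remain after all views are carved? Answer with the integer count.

initial block: 7^3 = 343
V1 x: intersect with YZ mask (14 set) -- 98 left
V2 z: intersect with XY mask (36 set) -- 72 left
V3 y: intersect with XZ mask (36 set) -- 49 left

remaining voxels: 49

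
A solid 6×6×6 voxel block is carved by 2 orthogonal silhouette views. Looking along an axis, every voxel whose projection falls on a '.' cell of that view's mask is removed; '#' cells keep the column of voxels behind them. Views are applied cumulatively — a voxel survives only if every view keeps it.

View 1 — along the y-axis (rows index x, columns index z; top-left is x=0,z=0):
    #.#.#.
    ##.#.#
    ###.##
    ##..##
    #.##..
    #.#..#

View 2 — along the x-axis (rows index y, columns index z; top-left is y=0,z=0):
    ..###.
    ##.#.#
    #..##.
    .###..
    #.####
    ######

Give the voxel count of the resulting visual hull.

start: 6×6×6 = 216 voxels
  1. axis=1 (XZ plane), |mask|=22  ⇒  voxels=132
  2. axis=0 (YZ plane), |mask|=24  ⇒  voxels=85

voxel count = 85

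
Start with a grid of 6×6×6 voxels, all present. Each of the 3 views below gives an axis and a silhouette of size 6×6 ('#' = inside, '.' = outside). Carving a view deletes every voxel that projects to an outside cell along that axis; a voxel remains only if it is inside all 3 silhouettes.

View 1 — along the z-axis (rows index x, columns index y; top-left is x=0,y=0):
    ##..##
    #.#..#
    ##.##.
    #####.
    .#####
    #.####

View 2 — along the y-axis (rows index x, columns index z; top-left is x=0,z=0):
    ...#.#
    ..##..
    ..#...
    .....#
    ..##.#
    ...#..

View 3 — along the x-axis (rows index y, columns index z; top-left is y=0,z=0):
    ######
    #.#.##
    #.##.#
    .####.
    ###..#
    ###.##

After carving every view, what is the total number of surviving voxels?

initial block: 6^3 = 216
after view 1 [z-axis, 26 of 36 cells solid] → remaining = 156
after view 2 [y-axis, 10 of 36 cells solid] → remaining = 43
after view 3 [x-axis, 27 of 36 cells solid] → remaining = 32

remaining voxels: 32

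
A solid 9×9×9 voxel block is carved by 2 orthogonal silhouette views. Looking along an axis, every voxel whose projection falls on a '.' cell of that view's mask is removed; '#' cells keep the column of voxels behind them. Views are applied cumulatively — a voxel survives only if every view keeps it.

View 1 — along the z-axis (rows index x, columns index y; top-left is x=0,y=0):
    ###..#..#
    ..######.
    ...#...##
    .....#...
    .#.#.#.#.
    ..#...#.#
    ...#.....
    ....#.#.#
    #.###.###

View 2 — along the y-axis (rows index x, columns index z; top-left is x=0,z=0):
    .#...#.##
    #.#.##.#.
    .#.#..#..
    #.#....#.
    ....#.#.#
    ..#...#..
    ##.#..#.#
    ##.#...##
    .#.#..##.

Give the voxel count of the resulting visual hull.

full grid |V| = 729
after view 1 [z-axis, 33 of 81 cells solid] → remaining = 297
after view 2 [y-axis, 34 of 81 cells solid] → remaining = 128

128 voxels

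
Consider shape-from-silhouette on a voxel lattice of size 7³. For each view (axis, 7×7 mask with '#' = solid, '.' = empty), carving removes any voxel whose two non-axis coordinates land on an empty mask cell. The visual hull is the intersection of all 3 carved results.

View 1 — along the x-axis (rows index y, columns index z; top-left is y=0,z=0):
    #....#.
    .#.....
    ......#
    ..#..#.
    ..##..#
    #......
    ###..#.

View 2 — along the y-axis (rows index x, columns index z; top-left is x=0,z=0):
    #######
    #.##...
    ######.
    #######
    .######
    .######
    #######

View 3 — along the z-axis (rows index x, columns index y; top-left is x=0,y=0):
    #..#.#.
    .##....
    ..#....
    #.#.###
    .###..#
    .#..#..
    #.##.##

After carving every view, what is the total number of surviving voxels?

full grid |V| = 343
V1 x: intersect with YZ mask (14 set) -- 98 left
V2 y: intersect with XZ mask (42 set) -- 83 left
V3 z: intersect with XY mask (22 set) -- 37 left

voxel count = 37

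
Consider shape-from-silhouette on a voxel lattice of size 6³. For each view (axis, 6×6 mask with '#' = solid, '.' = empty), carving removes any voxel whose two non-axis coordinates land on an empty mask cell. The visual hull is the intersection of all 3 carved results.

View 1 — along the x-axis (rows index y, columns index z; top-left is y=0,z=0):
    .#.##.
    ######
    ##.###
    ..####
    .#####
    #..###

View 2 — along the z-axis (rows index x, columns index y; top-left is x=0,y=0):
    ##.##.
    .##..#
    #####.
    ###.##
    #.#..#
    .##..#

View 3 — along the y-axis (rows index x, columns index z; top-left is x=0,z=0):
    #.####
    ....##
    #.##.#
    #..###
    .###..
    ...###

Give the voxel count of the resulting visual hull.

|visual hull| = 66

initial block: 6^3 = 216
after view 1 [x-axis, 27 of 36 cells solid] → remaining = 162
after view 2 [z-axis, 23 of 36 cells solid] → remaining = 106
after view 3 [y-axis, 21 of 36 cells solid] → remaining = 66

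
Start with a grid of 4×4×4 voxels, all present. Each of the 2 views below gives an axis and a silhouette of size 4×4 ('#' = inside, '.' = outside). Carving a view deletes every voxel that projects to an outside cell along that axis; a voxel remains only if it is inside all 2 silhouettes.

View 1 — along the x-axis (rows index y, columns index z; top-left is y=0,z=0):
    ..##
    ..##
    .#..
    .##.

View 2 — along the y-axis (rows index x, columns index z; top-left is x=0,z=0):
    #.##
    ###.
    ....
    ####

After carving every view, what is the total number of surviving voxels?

voxel count = 17

start: 4×4×4 = 64 voxels
after view 1 [x-axis, 7 of 16 cells solid] → remaining = 28
after view 2 [y-axis, 10 of 16 cells solid] → remaining = 17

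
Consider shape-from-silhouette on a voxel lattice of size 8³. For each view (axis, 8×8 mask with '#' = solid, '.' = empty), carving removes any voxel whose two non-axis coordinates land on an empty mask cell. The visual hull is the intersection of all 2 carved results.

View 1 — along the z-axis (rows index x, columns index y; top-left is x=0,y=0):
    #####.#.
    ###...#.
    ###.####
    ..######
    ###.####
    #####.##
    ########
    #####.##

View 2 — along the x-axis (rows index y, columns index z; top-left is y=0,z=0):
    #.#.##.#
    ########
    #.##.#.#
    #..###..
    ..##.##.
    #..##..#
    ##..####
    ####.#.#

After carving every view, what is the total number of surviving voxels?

start: 8×8×8 = 512 voxels
carve view 1 (along z, XY-mask fill 52/64): 416 voxels remain
carve view 2 (along x, YZ-mask fill 42/64): 279 voxels remain

279 voxels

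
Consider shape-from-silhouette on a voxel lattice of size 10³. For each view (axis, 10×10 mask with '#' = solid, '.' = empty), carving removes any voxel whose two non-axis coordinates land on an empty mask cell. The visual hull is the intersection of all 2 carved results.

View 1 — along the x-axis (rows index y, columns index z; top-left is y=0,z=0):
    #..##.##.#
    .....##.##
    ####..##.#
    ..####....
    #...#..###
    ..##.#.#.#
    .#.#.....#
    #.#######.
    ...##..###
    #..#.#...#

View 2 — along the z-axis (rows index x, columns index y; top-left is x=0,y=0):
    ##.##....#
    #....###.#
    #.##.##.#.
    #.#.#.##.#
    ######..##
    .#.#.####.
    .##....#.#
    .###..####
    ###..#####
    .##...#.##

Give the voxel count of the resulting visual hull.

remaining voxels: 304

full grid |V| = 1000
[1] x-view keeps 51 columns → grid now 510
[2] z-view keeps 60 columns → grid now 304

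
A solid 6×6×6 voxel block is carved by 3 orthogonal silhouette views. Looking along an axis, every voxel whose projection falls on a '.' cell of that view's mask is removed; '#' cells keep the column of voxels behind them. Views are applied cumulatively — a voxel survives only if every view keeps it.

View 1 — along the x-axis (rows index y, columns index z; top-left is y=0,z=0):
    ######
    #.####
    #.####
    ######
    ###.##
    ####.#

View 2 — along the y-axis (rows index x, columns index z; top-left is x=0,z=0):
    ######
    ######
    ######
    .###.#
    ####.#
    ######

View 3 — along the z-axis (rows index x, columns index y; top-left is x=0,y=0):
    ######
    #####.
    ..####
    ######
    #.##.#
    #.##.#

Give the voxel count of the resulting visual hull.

142 voxels

full grid |V| = 216
carve view 1 (along x, YZ-mask fill 32/36): 192 voxels remain
carve view 2 (along y, XZ-mask fill 33/36): 176 voxels remain
carve view 3 (along z, XY-mask fill 29/36): 142 voxels remain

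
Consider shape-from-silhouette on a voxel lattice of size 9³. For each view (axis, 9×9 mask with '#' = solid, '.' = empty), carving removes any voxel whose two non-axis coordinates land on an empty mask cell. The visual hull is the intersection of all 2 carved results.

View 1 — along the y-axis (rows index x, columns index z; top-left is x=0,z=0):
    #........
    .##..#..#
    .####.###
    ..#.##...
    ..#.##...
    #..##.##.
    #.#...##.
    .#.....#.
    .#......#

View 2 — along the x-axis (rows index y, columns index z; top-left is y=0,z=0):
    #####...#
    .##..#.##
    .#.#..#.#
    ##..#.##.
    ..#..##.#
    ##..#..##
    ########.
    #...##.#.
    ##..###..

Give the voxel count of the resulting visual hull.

before carving: 729 voxels (9×9×9)
step 1: project along y, AND mask (31/81) → |grid| = 279
step 2: project along x, AND mask (46/81) → |grid| = 161

remaining voxels: 161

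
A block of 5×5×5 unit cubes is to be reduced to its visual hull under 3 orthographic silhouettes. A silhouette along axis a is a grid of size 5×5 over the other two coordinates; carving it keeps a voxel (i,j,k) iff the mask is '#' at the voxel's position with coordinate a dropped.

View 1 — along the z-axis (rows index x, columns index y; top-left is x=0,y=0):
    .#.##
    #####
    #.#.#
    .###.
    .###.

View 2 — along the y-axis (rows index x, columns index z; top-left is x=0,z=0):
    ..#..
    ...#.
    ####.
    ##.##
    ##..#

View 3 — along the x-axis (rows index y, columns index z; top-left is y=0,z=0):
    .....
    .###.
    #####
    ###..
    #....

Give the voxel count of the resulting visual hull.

start: 5×5×5 = 125 voxels
carve view 1 (along z, XY-mask fill 17/25): 85 voxels remain
carve view 2 (along y, XZ-mask fill 13/25): 41 voxels remain
carve view 3 (along x, YZ-mask fill 12/25): 23 voxels remain

voxel count = 23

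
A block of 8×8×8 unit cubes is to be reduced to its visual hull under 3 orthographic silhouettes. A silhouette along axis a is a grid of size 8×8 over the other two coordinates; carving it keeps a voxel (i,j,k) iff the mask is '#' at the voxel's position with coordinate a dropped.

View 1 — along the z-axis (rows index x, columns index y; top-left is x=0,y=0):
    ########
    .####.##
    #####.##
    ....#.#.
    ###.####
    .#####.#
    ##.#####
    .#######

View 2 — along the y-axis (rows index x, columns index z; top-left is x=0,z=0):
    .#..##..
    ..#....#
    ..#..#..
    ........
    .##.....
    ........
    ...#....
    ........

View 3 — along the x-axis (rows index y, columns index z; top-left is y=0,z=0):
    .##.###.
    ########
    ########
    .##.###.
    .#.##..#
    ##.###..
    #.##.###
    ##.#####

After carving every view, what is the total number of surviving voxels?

|visual hull| = 56

full grid |V| = 512
V1 z: intersect with XY mask (50 set) -- 400 left
V2 y: intersect with XZ mask (10 set) -- 71 left
V3 x: intersect with YZ mask (48 set) -- 56 left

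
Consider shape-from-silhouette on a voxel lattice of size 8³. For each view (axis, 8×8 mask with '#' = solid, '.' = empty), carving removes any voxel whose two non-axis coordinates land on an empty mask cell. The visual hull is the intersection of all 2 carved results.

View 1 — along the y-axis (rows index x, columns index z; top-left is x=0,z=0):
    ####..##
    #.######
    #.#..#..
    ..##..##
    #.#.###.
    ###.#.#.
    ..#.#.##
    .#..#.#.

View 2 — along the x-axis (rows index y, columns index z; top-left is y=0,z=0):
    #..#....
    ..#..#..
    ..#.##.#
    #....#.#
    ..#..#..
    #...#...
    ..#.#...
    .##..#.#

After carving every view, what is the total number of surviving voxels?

|visual hull| = 98

before carving: 512 voxels (8×8×8)
after view 1 [y-axis, 37 of 64 cells solid] → remaining = 296
after view 2 [x-axis, 21 of 64 cells solid] → remaining = 98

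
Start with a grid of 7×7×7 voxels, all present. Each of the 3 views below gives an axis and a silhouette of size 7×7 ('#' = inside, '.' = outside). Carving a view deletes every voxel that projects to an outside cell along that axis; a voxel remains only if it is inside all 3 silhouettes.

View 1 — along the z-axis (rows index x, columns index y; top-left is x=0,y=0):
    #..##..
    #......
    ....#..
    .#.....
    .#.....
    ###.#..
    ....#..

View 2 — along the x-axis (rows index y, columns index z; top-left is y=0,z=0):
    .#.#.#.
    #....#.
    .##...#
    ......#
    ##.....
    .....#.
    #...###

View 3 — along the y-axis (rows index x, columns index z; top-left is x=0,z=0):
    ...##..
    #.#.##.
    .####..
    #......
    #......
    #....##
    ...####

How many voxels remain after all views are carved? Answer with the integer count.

initial block: 7^3 = 343
after view 1 [z-axis, 12 of 49 cells solid] → remaining = 84
after view 2 [x-axis, 16 of 49 cells solid] → remaining = 27
after view 3 [y-axis, 19 of 49 cells solid] → remaining = 10

remaining voxels: 10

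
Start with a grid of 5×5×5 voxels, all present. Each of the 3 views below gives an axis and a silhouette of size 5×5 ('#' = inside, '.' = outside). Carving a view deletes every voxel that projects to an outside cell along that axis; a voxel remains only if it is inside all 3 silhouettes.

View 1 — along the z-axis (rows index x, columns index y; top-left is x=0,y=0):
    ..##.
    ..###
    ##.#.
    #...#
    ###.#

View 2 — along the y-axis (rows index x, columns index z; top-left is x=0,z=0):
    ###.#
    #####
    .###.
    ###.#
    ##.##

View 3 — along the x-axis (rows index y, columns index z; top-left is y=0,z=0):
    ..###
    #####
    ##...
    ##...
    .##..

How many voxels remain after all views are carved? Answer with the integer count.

voxel count = 29

start: 5×5×5 = 125 voxels
V1 z: intersect with XY mask (14 set) -- 70 left
V2 y: intersect with XZ mask (20 set) -- 56 left
V3 x: intersect with YZ mask (14 set) -- 29 left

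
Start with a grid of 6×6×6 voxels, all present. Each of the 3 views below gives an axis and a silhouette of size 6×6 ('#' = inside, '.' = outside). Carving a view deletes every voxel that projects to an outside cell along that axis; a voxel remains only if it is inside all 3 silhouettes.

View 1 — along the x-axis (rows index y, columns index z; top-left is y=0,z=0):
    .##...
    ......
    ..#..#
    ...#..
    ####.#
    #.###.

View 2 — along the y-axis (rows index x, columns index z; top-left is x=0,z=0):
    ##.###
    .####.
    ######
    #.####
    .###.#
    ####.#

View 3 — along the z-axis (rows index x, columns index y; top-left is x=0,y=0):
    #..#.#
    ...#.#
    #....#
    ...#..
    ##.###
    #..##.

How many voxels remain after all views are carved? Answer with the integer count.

remaining voxels: 33

before carving: 216 voxels (6×6×6)
after view 1 [x-axis, 14 of 36 cells solid] → remaining = 84
after view 2 [y-axis, 29 of 36 cells solid] → remaining = 70
after view 3 [z-axis, 16 of 36 cells solid] → remaining = 33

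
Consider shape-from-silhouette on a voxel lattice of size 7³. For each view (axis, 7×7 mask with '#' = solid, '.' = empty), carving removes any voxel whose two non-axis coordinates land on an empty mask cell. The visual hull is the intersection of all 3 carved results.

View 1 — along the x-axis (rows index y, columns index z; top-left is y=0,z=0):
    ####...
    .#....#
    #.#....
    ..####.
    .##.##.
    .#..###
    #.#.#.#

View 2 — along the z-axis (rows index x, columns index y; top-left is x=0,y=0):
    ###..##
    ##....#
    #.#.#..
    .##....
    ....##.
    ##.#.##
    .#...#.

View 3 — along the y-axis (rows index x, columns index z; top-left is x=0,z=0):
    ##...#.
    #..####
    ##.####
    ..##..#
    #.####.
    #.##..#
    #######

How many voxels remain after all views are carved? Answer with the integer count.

initial block: 7^3 = 343
after view 1 [x-axis, 24 of 49 cells solid] → remaining = 168
after view 2 [z-axis, 22 of 49 cells solid] → remaining = 72
after view 3 [y-axis, 33 of 49 cells solid] → remaining = 43

voxel count = 43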